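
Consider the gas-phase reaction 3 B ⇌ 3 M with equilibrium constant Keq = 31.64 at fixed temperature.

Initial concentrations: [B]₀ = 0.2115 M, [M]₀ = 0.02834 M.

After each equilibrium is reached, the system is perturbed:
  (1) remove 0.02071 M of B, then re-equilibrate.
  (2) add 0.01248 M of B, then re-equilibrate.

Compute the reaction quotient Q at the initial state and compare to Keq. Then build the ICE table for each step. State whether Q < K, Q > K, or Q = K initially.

Q₀ = 0.002406 vs Keq = 31.64 ⇒ Q<K, forward
Step 1:
                   B          M
  init        0.2115    0.02834
  Δ          -0.1539     0.1539
  eq         0.05761     0.1822
  solve Keq expr → x = 0.0513; check Q = 31.64
Then remove 0.02071 M of B.
Step 2:
                   B          M
  init        0.0369     0.1822
  Δ          0.01574   -0.01574
  eq         0.05264     0.1665
  solve Keq expr → x = -0.005245; check Q = 31.64
Then add 0.01248 M of B.
Step 3:
                   B          M
  init       0.06512     0.1665
  Δ        -0.009482   0.009482
  eq         0.05564      0.176
  solve Keq expr → x = 0.003161; check Q = 31.64

Q₀ = 0.002406; Q < K (proceeds forward)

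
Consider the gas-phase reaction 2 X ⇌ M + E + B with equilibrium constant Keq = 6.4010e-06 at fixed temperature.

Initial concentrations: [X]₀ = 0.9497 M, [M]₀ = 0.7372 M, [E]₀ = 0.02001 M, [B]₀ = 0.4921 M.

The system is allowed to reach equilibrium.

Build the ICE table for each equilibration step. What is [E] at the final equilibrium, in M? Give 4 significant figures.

Q₀ = 0.008048 vs Keq = 6.4010e-06 ⇒ Q>K, reverse
Step 1:
                  X         M         E         B
  Initial    0.9497    0.7372   0.02001    0.4921
  Change    0.03998  -0.01999  -0.01999  -0.01999
  Equil      0.9897    0.7172 1.8516e-05    0.4721
  solve Keq expr → x = -0.01999; check Q = 6.4010e-06

[E]_eq = 1.8516e-05 M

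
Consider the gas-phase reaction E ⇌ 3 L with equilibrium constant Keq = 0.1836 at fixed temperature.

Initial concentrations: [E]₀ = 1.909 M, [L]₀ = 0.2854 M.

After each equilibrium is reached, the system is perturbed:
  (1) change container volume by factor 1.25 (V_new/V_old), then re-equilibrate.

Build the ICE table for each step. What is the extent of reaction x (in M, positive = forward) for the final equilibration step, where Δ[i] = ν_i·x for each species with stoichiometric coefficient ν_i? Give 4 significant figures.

Q₀ = 0.01218 vs Keq = 0.1836 ⇒ Q<K, forward
Step 1:
                    E           L
  Initial       1.909      0.2854
  Change      -0.1342      0.4027
  Equil         1.775      0.6881
  solve Keq expr → x = 0.1342; check Q = 0.1836
Then change container volume by factor 1.25 (V_new/V_old).
Step 2:
                    E           L
  Initial        1.42      0.5505
  Change     -0.02802     0.08407
  Equil         1.392      0.6346
  solve Keq expr → x = 0.02802; check Q = 0.1836

x = 0.02802 M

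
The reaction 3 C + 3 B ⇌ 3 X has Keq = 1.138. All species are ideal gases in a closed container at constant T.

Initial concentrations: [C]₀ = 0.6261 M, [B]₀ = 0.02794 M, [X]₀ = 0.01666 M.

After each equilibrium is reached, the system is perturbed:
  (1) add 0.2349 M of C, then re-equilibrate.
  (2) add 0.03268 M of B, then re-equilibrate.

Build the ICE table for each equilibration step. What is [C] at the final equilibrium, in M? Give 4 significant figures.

[C]_eq = 0.8415 M

Q₀ = 0.8638 vs Keq = 1.138 ⇒ Q<K, forward
Step 1:
                    C           B           X
  init         0.6261     0.02794     0.01666
  Δ       -9.5342e-04 -9.5342e-04  9.5342e-04
  eq           0.6251     0.02699     0.01761
  solve Keq expr → x = 3.1781e-04; check Q = 1.138
Then add 0.2349 M of C.
Step 2:
                    C           B           X
  init           0.86     0.02699     0.01761
  Δ         -0.003443   -0.003443    0.003443
  eq           0.8566     0.02354     0.02106
  solve Keq expr → x = 0.001148; check Q = 1.138
Then add 0.03268 M of B.
Step 3:
                    C           B           X
  init         0.8566     0.05622     0.02106
  Δ          -0.01509    -0.01509     0.01509
  eq           0.8415     0.04114     0.03614
  solve Keq expr → x = 0.005029; check Q = 1.138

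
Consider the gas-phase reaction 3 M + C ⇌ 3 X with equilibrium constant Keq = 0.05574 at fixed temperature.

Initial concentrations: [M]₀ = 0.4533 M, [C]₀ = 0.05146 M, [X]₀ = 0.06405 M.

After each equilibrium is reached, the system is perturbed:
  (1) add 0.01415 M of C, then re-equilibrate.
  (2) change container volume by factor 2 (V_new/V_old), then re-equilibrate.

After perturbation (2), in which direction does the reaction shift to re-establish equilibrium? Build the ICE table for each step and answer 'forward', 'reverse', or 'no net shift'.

Q₀ = 0.05482 vs Keq = 0.05574 ⇒ Q<K, forward
Step 1:
                  M         C         X
  init       0.4533   0.05146   0.06405
  Δ       -2.7845e-04 -9.2817e-05 2.7845e-04
  eq          0.453   0.05137   0.06433
  solve Keq expr → x = 9.2817e-05; check Q = 0.05574
Then add 0.01415 M of C.
Step 2:
                  M         C         X
  init        0.453   0.06552   0.06433
  Δ       -0.004272 -0.001424  0.004272
  eq         0.4487   0.06409    0.0686
  solve Keq expr → x = 0.001424; check Q = 0.05574
Then change container volume by factor 2 (V_new/V_old).
Step 3:
                  M         C         X
  init       0.2244   0.03205    0.0343
  Δ        0.005818  0.001939 -0.005818
  eq         0.2302   0.03399   0.02848
  solve Keq expr → x = -0.001939; check Q = 0.05574

Direction: reverse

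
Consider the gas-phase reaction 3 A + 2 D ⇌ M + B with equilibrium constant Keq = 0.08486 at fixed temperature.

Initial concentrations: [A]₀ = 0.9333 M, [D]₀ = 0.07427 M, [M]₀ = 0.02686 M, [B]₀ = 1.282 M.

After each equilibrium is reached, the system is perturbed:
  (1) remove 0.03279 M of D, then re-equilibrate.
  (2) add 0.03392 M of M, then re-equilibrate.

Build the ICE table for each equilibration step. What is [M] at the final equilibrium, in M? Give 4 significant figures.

[M]_eq = 0.002368 M

Q₀ = 7.679 vs Keq = 0.08486 ⇒ Q>K, reverse
Step 1:
                    A           D           M           B
  init         0.9333     0.07427     0.02686       1.282
  Δ           0.07727     0.05151    -0.02576    -0.02576
  eq            1.011      0.1258    0.001103       1.256
  solve Keq expr → x = -0.02576; check Q = 0.08486
Then remove 0.03279 M of D.
Step 2:
                    A           D           M           B
  init          1.011     0.09299    0.001103       1.256
  Δ          0.001454  9.6918e-04 -4.8459e-04 -4.8459e-04
  eq            1.012     0.09396  6.1842e-04       1.256
  solve Keq expr → x = -4.8459e-04; check Q = 0.08486
Then add 0.03392 M of M.
Step 3:
                    A           D           M           B
  init          1.012     0.09396     0.03454       1.256
  Δ           0.09651     0.06434    -0.03217    -0.03217
  eq            1.109      0.1583    0.002368       1.224
  solve Keq expr → x = -0.03217; check Q = 0.08486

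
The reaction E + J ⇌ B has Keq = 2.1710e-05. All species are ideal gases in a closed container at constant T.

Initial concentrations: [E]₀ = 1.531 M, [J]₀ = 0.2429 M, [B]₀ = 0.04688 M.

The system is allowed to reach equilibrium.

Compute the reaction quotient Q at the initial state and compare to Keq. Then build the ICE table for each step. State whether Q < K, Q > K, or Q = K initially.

Q₀ = 0.1261; Q > K (proceeds reverse)

Q₀ = 0.1261 vs Keq = 2.1710e-05 ⇒ Q>K, reverse
Step 1:
                  E         J         B
  I           1.531    0.2429   0.04688
  C         0.04687   0.04687  -0.04687
  E           1.578    0.2898 9.9262e-06
  solve Keq expr → x = -0.04687; check Q = 2.1710e-05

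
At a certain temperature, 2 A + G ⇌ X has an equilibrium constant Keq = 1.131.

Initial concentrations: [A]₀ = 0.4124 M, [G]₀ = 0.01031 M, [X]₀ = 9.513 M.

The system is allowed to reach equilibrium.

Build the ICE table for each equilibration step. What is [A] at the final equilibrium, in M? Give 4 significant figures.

[A]_eq = 2.598 M

Q₀ = 5425 vs Keq = 1.131 ⇒ Q>K, reverse
Step 1:
                   A          G          X
  I           0.4124    0.01031      9.513
  C            2.186      1.093     -1.093
  E            2.598      1.103       8.42
  solve Keq expr → x = -1.093; check Q = 1.131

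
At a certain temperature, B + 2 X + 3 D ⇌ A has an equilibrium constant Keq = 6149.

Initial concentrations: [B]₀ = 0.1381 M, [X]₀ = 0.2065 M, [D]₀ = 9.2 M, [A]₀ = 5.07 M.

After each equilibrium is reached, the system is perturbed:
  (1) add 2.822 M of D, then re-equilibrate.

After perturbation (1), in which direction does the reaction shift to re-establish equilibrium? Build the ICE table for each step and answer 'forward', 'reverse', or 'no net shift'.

Q₀ = 1.106 vs Keq = 6149 ⇒ Q<K, forward
Step 1:
                    B           X           D           A
  I            0.1381      0.2065         9.2        5.07
  C           -0.1004     -0.2009     -0.3013      0.1004
  E           0.03766    0.005629       8.899        5.17
  solve Keq expr → x = 0.1004; check Q = 6149
Then add 2.822 M of D.
Step 2:
                    B           X           D           A
  I           0.03766    0.005629       11.72        5.17
  C       -9.2831e-04   -0.001857   -0.002785  9.2831e-04
  E           0.03674    0.003772       11.72       5.171
  solve Keq expr → x = 9.2831e-04; check Q = 6149

Direction: forward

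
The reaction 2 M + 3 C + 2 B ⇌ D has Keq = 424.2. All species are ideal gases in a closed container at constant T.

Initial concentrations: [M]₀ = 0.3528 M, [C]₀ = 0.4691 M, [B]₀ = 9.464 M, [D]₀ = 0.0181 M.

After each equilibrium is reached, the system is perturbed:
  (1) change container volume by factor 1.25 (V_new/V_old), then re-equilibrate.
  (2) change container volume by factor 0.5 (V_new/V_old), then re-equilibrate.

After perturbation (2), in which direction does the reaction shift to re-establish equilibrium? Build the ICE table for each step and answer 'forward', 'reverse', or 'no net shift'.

Q₀ = 0.01573 vs Keq = 424.2 ⇒ Q<K, forward
Step 1:
                    M           C           B           D
  I            0.3528      0.4691       9.464      0.0181
  C           -0.2604     -0.3906     -0.2604      0.1302
  E           0.09239     0.07849       9.204      0.1483
  solve Keq expr → x = 0.1302; check Q = 424.2
Then change container volume by factor 1.25 (V_new/V_old).
Step 2:
                    M           C           B           D
  I           0.07391     0.06279       7.363      0.1186
  C           0.01477     0.02215     0.01477   -0.007383
  E           0.08868     0.08494       7.378      0.1113
  solve Keq expr → x = -0.007383; check Q = 424.2
Then change container volume by factor 0.5 (V_new/V_old).
Step 3:
                    M           C           B           D
  I            0.1774      0.1699       14.76      0.2225
  C          -0.07122     -0.1068    -0.07122     0.03561
  E            0.1061     0.06304       14.68      0.2581
  solve Keq expr → x = 0.03561; check Q = 424.2

Direction: forward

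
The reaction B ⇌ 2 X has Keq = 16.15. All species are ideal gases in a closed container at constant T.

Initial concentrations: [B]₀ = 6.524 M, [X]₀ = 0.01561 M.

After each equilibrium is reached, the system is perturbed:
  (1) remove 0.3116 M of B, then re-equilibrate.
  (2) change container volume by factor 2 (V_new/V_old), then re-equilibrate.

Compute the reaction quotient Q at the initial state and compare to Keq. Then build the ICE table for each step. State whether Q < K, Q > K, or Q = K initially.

Q₀ = 3.7350e-05; Q < K (proceeds forward)

Q₀ = 3.7350e-05 vs Keq = 16.15 ⇒ Q<K, forward
Step 1:
                    B           X
  I             6.524     0.01561
  C            -3.491       6.983
  E             3.033       6.998
  solve Keq expr → x = 3.491; check Q = 16.15
Then remove 0.3116 M of B.
Step 2:
                    B           X
  I             2.721       6.998
  C            0.1152     -0.2304
  E             2.836       6.768
  solve Keq expr → x = -0.1152; check Q = 16.15
Then change container volume by factor 2 (V_new/V_old).
Step 3:
                    B           X
  I             1.418       3.384
  C           -0.3675      0.7351
  E             1.051       4.119
  solve Keq expr → x = 0.3675; check Q = 16.15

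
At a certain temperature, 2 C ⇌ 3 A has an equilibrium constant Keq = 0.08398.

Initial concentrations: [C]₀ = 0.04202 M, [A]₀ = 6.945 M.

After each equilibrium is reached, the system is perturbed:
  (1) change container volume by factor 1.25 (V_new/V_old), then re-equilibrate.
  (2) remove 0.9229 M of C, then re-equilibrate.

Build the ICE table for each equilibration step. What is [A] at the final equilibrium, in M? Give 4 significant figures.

[A]_eq = 0.7642 M

Q₀ = 1.8972e+05 vs Keq = 0.08398 ⇒ Q>K, reverse
Step 1:
                    C           A
  Initial     0.04202       6.945
  Change        3.901      -5.852
  Equil         3.943       1.093
  solve Keq expr → x = -1.951; check Q = 0.08398
Then change container volume by factor 1.25 (V_new/V_old).
Step 2:
                    C           A
  Initial       3.155      0.8744
  Change     -0.03973      0.0596
  Equil         3.115       0.934
  solve Keq expr → x = 0.01987; check Q = 0.08398
Then remove 0.9229 M of C.
Step 3:
                    C           A
  Initial       2.192       0.934
  Change       0.1132     -0.1698
  Equil         2.305      0.7642
  solve Keq expr → x = -0.05661; check Q = 0.08398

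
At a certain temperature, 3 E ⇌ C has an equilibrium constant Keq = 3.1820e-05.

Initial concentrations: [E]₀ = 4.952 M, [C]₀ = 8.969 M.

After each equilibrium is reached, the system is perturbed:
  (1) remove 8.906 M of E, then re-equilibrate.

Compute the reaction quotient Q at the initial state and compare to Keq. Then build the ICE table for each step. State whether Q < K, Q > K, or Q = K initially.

Q₀ = 0.07386; Q > K (proceeds reverse)

Q₀ = 0.07386 vs Keq = 3.1820e-05 ⇒ Q>K, reverse
Step 1:
                  E         C
  I           4.952     8.969
  C           24.47    -8.158
  E           29.43    0.8108
  solve Keq expr → x = -8.158; check Q = 3.1820e-05
Then remove 8.906 M of E.
Step 2:
                  E         C
  I           20.52    0.8108
  C           1.424   -0.4746
  E           21.94    0.3363
  solve Keq expr → x = -0.4746; check Q = 3.1820e-05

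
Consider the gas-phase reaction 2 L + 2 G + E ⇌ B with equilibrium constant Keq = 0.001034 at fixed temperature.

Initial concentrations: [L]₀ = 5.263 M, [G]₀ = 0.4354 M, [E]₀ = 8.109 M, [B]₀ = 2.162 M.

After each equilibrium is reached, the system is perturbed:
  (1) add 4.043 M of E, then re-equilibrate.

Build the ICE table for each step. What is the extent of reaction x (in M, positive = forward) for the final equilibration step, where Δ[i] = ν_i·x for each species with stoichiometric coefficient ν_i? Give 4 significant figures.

Q₀ = 0.05077 vs Keq = 0.001034 ⇒ Q>K, reverse
Step 1:
                   L          G          E          B
  I            5.263     0.4354      8.109      2.162
  C             1.44       1.44     0.7199    -0.7199
  E            6.703      1.875      8.829      1.442
  solve Keq expr → x = -0.7199; check Q = 0.001034
Then add 4.043 M of E.
Step 2:
                   L          G          E          B
  I            6.703      1.875      12.87      1.442
  C          -0.2086    -0.2086    -0.1043     0.1043
  E            6.494      1.667      12.77      1.546
  solve Keq expr → x = 0.1043; check Q = 0.001034

x = 0.1043 M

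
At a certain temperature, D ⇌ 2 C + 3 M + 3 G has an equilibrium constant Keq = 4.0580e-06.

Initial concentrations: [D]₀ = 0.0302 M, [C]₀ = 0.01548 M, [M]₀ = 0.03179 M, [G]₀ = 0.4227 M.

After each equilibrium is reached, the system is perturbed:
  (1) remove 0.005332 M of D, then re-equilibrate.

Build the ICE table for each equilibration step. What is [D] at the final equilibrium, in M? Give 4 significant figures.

Q₀ = 1.9253e-08 vs Keq = 4.0580e-06 ⇒ Q<K, forward
Step 1:
                  D         C         M         G
  init       0.0302   0.01548   0.03179    0.4227
  Δ         -0.0135     0.027    0.0405    0.0405
  eq         0.0167   0.04248   0.07229    0.4632
  solve Keq expr → x = 0.0135; check Q = 4.0580e-06
Then remove 0.005332 M of D.
Step 2:
                  D         C         M         G
  init      0.01137   0.04248   0.07229    0.4632
  Δ        0.001174 -0.002347 -0.003521 -0.003521
  eq        0.01254   0.04013   0.06877    0.4597
  solve Keq expr → x = -0.001174; check Q = 4.0580e-06

[D]_eq = 0.01254 M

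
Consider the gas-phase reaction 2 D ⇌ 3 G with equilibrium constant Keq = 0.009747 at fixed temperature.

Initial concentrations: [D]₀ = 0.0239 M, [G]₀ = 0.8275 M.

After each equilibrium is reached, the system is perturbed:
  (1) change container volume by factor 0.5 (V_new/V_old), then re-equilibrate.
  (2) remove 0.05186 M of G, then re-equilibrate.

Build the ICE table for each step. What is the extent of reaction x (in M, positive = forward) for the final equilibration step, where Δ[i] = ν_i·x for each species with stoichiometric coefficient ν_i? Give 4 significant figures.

Q₀ = 992 vs Keq = 0.009747 ⇒ Q>K, reverse
Step 1:
                    D           G
  I            0.0239      0.8275
  C            0.4635     -0.6952
  E            0.4874      0.1323
  solve Keq expr → x = -0.2317; check Q = 0.009747
Then change container volume by factor 0.5 (V_new/V_old).
Step 2:
                    D           G
  I            0.9747      0.2646
  C           0.03323    -0.04984
  E             1.008      0.2147
  solve Keq expr → x = -0.01661; check Q = 0.009747
Then remove 0.05186 M of G.
Step 3:
                    D           G
  I             1.008      0.1629
  C          -0.03157     0.04735
  E            0.9764      0.2102
  solve Keq expr → x = 0.01578; check Q = 0.009747

x = 0.01578 M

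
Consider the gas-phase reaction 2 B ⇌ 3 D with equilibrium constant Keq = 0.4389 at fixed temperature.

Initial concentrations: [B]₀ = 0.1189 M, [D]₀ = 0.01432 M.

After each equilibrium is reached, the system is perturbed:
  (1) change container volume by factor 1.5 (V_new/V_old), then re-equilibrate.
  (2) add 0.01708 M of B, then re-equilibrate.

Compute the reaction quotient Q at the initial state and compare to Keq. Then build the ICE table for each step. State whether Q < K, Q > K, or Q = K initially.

Q₀ = 2.0771e-04; Q < K (proceeds forward)

Q₀ = 2.0771e-04 vs Keq = 0.4389 ⇒ Q<K, forward
Step 1:
                    B           D
  I            0.1189     0.01432
  C          -0.06381     0.09571
  E           0.05509        0.11
  solve Keq expr → x = 0.0319; check Q = 0.4389
Then change container volume by factor 1.5 (V_new/V_old).
Step 2:
                    B           D
  I           0.03673     0.07335
  C         -0.003481    0.005222
  E           0.03325     0.07858
  solve Keq expr → x = 0.001741; check Q = 0.4389
Then add 0.01708 M of B.
Step 3:
                    B           D
  I           0.05033     0.07858
  C         -0.008583     0.01287
  E           0.04174     0.09145
  solve Keq expr → x = 0.004291; check Q = 0.4389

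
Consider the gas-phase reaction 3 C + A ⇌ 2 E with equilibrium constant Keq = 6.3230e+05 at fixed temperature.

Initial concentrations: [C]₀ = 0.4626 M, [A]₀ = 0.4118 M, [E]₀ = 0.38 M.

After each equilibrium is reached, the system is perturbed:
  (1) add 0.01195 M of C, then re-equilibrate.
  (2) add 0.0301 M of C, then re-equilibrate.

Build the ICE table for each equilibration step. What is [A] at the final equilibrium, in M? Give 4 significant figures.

[A]_eq = 0.2485 M

Q₀ = 3.542 vs Keq = 6.3230e+05 ⇒ Q<K, forward
Step 1:
                  C         A         E
  I          0.4626    0.4118      0.38
  C         -0.4485   -0.1495     0.299
  E         0.01406    0.2623     0.679
  solve Keq expr → x = 0.1495; check Q = 6.3230e+05
Then add 0.01195 M of C.
Step 2:
                  C         A         E
  I         0.02601    0.2623     0.679
  C        -0.01177 -0.003924  0.007847
  E         0.01424    0.2584    0.6869
  solve Keq expr → x = 0.003924; check Q = 6.3230e+05
Then add 0.0301 M of C.
Step 3:
                  C         A         E
  I         0.04434    0.2584    0.6869
  C        -0.02964 -0.009879   0.01976
  E          0.0147    0.2485    0.7066
  solve Keq expr → x = 0.009879; check Q = 6.3230e+05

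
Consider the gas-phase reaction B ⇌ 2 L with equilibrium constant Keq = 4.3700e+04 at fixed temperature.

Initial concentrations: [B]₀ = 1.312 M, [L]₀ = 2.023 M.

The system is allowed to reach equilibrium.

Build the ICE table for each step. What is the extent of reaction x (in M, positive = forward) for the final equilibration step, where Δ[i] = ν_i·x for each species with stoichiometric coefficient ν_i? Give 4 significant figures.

Q₀ = 3.119 vs Keq = 4.3700e+04 ⇒ Q<K, forward
Step 1:
                    B           L
  Initial       1.312       2.023
  Change       -1.312       2.623
  Equil    4.9395e-04       4.646
  solve Keq expr → x = 1.312; check Q = 4.3700e+04

x = 1.312 M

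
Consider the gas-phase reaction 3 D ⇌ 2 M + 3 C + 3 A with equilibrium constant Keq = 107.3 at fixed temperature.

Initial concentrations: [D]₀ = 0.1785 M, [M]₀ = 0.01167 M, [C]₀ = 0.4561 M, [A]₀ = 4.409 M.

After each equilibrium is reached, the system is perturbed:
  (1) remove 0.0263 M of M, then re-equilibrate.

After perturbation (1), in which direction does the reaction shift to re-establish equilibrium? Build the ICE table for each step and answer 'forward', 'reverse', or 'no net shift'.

Direction: forward

Q₀ = 0.1947 vs Keq = 107.3 ⇒ Q<K, forward
Step 1:
                   D          M          C          A
  Initial     0.1785    0.01167     0.4561      4.409
  Change    -0.08959    0.05973    0.08959    0.08959
  Equil      0.08891     0.0714     0.5457      4.499
  solve Keq expr → x = 0.02986; check Q = 107.3
Then remove 0.0263 M of M.
Step 2:
                   D          M          C          A
  Initial    0.08891     0.0451     0.5457      4.499
  Change     -0.0132   0.008797     0.0132     0.0132
  Equil      0.07571    0.05389     0.5589      4.512
  solve Keq expr → x = 0.004399; check Q = 107.3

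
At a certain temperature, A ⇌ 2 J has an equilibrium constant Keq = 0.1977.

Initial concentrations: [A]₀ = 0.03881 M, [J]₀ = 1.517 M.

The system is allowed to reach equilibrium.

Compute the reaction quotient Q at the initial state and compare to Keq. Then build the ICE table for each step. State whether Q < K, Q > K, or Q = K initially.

Q₀ = 59.3 vs Keq = 0.1977 ⇒ Q>K, reverse
Step 1:
                  A         J
  I         0.03881     1.517
  C          0.5832    -1.166
  E           0.622    0.3507
  solve Keq expr → x = -0.5832; check Q = 0.1977

Q₀ = 59.3; Q > K (proceeds reverse)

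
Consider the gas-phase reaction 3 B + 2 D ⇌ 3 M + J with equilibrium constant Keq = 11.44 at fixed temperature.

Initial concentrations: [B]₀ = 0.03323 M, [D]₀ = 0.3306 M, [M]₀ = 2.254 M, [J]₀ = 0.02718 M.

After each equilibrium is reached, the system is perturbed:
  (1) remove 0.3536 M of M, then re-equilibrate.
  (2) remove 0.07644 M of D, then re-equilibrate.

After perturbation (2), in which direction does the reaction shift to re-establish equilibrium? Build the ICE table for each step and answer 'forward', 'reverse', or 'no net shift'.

Direction: reverse

Q₀ = 7.7609e+04 vs Keq = 11.44 ⇒ Q>K, reverse
Step 1:
                   B          D          M          J
  init       0.03323     0.3306      2.254    0.02718
  Δ          0.08081    0.05387   -0.08081   -0.02694
  eq           0.114     0.3845      2.173 2.4434e-04
  solve Keq expr → x = -0.02694; check Q = 11.44
Then remove 0.3536 M of M.
Step 2:
                   B          D          M          J
  init         0.114     0.3845       1.82 2.4434e-04
  Δ       -4.9640e-04 -3.3094e-04 4.9640e-04 1.6547e-04
  eq          0.1135     0.3841       1.82 4.0981e-04
  solve Keq expr → x = 1.6547e-04; check Q = 11.44
Then remove 0.07644 M of D.
Step 3:
                   B          D          M          J
  init        0.1135     0.3077       1.82 4.0981e-04
  Δ       4.2957e-04 2.8638e-04 -4.2957e-04 -1.4319e-04
  eq           0.114      0.308       1.82 2.6662e-04
  solve Keq expr → x = -1.4319e-04; check Q = 11.44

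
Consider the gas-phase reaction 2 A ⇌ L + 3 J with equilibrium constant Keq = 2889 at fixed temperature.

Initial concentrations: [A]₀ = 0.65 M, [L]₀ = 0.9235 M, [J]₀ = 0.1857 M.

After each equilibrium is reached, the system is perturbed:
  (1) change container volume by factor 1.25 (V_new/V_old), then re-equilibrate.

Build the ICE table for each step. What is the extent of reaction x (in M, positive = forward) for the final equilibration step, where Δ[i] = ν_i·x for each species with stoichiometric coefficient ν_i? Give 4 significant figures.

Q₀ = 0.014 vs Keq = 2889 ⇒ Q<K, forward
Step 1:
                   A          L          J
  init          0.65     0.9235     0.1857
  Δ          -0.6254     0.3127      0.938
  eq         0.02464      1.236      1.124
  solve Keq expr → x = 0.3127; check Q = 2889
Then change container volume by factor 1.25 (V_new/V_old).
Step 2:
                   A          L          J
  init       0.01971     0.9889      0.899
  Δ        -0.003778   0.001889   0.005667
  eq         0.01594     0.9908     0.9047
  solve Keq expr → x = 0.001889; check Q = 2889

x = 0.001889 M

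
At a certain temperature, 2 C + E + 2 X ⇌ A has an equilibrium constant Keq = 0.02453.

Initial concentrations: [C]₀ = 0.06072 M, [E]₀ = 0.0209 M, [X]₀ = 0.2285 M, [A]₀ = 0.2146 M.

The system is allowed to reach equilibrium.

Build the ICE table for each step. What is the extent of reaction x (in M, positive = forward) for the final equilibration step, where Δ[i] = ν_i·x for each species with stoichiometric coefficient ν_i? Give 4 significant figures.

Q₀ = 5.3339e+04 vs Keq = 0.02453 ⇒ Q>K, reverse
Step 1:
                  C         E         X         A
  Initial   0.06072    0.0209    0.2285    0.2146
  Change      0.428     0.214     0.428    -0.214
  Equil      0.4887    0.2349    0.6565 5.9323e-04
  solve Keq expr → x = -0.214; check Q = 0.02453

x = -0.214 M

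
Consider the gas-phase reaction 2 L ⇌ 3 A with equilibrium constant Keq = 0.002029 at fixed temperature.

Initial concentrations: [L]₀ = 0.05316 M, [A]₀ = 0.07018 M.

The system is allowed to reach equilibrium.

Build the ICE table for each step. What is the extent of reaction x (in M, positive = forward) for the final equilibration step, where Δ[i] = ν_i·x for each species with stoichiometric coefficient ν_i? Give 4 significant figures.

x = -0.01531 M

Q₀ = 0.1223 vs Keq = 0.002029 ⇒ Q>K, reverse
Step 1:
                  L         A
  init      0.05316   0.07018
  Δ         0.03063  -0.04594
  eq        0.08379   0.02424
  solve Keq expr → x = -0.01531; check Q = 0.002029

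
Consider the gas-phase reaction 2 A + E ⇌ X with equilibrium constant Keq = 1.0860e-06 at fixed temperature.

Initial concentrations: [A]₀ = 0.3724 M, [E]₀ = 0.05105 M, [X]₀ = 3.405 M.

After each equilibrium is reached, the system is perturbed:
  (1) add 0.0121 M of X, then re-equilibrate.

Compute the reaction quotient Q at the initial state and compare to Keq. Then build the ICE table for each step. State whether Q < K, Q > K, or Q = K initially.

Q₀ = 481; Q > K (proceeds reverse)

Q₀ = 481 vs Keq = 1.0860e-06 ⇒ Q>K, reverse
Step 1:
                  A         E         X
  I          0.3724   0.05105     3.405
  C            6.81     3.405    -3.405
  E           7.182     3.456 1.9359e-04
  solve Keq expr → x = -3.405; check Q = 1.0860e-06
Then add 0.0121 M of X.
Step 2:
                  A         E         X
  I           7.182     3.456   0.01229
  C          0.0242    0.0121   -0.0121
  E           7.206     3.468 1.9558e-04
  solve Keq expr → x = -0.0121; check Q = 1.0860e-06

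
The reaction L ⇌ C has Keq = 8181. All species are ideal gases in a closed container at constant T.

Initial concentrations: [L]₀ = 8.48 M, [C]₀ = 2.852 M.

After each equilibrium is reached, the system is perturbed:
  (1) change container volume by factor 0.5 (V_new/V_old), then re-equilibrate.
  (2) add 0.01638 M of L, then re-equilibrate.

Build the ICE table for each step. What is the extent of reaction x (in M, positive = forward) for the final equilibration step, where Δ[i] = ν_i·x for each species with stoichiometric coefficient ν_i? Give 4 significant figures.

Q₀ = 0.3363 vs Keq = 8181 ⇒ Q<K, forward
Step 1:
                   L          C
  init          8.48      2.852
  Δ           -8.479      8.479
  eq        0.001385      11.33
  solve Keq expr → x = 8.479; check Q = 8181
Then change container volume by factor 0.5 (V_new/V_old).
Step 2:
                   L          C
  init       0.00277      22.66
  Δ                0          0
  eq         0.00277      22.66
  solve Keq expr → x = 0; check Q = 8181
Then add 0.01638 M of L.
Step 3:
                   L          C
  init       0.01915      22.66
  Δ         -0.01638    0.01638
  eq        0.002772      22.68
  solve Keq expr → x = 0.01638; check Q = 8181

x = 0.01638 M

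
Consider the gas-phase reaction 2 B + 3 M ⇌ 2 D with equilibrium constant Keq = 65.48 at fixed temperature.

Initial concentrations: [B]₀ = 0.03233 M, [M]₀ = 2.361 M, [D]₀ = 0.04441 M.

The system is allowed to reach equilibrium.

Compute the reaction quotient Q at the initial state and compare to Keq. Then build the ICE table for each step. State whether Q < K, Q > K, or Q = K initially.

Q₀ = 0.1434 vs Keq = 65.48 ⇒ Q<K, forward
Step 1:
                  B         M         D
  I         0.03233     2.361   0.04441
  C        -0.02973   -0.0446   0.02973
  E        0.002599     2.316   0.07414
  solve Keq expr → x = 0.01487; check Q = 65.48

Q₀ = 0.1434; Q < K (proceeds forward)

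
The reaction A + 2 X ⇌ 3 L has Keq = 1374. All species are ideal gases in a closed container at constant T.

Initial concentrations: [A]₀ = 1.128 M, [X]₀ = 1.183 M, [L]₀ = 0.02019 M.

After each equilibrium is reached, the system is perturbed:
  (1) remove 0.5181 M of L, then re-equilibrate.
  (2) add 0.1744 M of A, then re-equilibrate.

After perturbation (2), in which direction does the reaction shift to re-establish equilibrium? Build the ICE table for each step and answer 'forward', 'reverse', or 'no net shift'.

Q₀ = 5.2135e-06 vs Keq = 1374 ⇒ Q<K, forward
Step 1:
                    A           X           L
  init          1.128       1.183     0.02019
  Δ           -0.5528      -1.106       1.658
  eq           0.5752     0.07736       1.679
  solve Keq expr → x = 0.5528; check Q = 1374
Then remove 0.5181 M of L.
Step 2:
                    A           X           L
  init         0.5752     0.07736       1.161
  Δ          -0.01484    -0.02969     0.04453
  eq           0.5603     0.04768       1.205
  solve Keq expr → x = 0.01484; check Q = 1374
Then add 0.1744 M of A.
Step 3:
                    A           X           L
  init         0.7347     0.04768       1.205
  Δ         -0.002765   -0.005531    0.008296
  eq            0.732     0.04215       1.213
  solve Keq expr → x = 0.002765; check Q = 1374

Direction: forward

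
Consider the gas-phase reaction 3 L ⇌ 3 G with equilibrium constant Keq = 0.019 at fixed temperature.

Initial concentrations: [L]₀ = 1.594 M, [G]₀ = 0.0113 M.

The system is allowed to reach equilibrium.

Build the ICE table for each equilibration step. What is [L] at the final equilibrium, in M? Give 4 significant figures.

Q₀ = 3.5626e-07 vs Keq = 0.019 ⇒ Q<K, forward
Step 1:
                  L         G
  init        1.594    0.0113
  Δ         -0.3268    0.3268
  eq          1.267    0.3381
  solve Keq expr → x = 0.1089; check Q = 0.019

[L]_eq = 1.267 M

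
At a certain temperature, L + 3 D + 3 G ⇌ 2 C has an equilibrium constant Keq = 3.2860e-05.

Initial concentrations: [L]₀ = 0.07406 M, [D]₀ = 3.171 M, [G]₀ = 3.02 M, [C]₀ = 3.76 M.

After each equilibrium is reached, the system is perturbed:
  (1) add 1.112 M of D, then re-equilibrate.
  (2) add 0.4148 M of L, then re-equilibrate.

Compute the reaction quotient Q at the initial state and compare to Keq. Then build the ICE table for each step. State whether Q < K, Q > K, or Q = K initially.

Q₀ = 0.2174; Q > K (proceeds reverse)

Q₀ = 0.2174 vs Keq = 3.2860e-05 ⇒ Q>K, reverse
Step 1:
                    L           D           G           C
  I           0.07406       3.171        3.02        3.76
  C             1.087       3.261       3.261      -2.174
  E             1.161       6.432       6.281       1.586
  solve Keq expr → x = -1.087; check Q = 3.2860e-05
Then add 1.112 M of D.
Step 2:
                    L           D           G           C
  I             1.161       7.544       6.281       1.586
  C          -0.08015     -0.2405     -0.2405      0.1603
  E             1.081       7.303        6.04       1.746
  solve Keq expr → x = 0.08015; check Q = 3.2860e-05
Then add 0.4148 M of L.
Step 3:
                    L           D           G           C
  I             1.496       7.303        6.04       1.746
  C           -0.0574     -0.1722     -0.1722      0.1148
  E             1.438       7.131       5.868       1.861
  solve Keq expr → x = 0.0574; check Q = 3.2860e-05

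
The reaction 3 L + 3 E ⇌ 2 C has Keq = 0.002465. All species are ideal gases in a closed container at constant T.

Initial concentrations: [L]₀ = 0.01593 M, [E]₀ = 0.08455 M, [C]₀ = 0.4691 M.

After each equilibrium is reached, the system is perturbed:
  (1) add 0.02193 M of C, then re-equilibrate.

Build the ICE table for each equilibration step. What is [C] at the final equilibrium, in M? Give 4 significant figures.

Q₀ = 9.0062e+07 vs Keq = 0.002465 ⇒ Q>K, reverse
Step 1:
                  L         E         C
  init      0.01593   0.08455    0.4691
  Δ          0.6753    0.6753   -0.4502
  eq         0.6912    0.7599    0.0189
  solve Keq expr → x = -0.2251; check Q = 0.002465
Then add 0.02193 M of C.
Step 2:
                  L         E         C
  init       0.6912    0.7599   0.04083
  Δ         0.02931   0.02931  -0.01954
  eq         0.7205    0.7892   0.02129
  solve Keq expr → x = -0.00977; check Q = 0.002465

[C]_eq = 0.02129 M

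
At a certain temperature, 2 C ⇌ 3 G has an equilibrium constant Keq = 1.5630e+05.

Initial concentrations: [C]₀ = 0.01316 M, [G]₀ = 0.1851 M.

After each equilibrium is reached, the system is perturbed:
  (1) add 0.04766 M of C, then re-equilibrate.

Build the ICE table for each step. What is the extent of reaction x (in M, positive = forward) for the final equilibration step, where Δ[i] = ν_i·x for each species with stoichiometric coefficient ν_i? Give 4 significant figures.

Q₀ = 36.62 vs Keq = 1.5630e+05 ⇒ Q<K, forward
Step 1:
                   C          G
  init       0.01316     0.1851
  Δ         -0.01293    0.01939
  eq      2.3390e-04     0.2045
  solve Keq expr → x = 0.006463; check Q = 1.5630e+05
Then add 0.04766 M of C.
Step 2:
                   C          G
  init       0.04789     0.2045
  Δ         -0.04753    0.07129
  eq      3.6632e-04     0.2758
  solve Keq expr → x = 0.02376; check Q = 1.5630e+05

x = 0.02376 M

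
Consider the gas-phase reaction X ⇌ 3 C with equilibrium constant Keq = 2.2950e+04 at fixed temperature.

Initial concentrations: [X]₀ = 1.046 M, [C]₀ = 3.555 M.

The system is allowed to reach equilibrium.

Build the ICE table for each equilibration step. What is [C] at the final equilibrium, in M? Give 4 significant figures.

[C]_eq = 6.654 M

Q₀ = 42.95 vs Keq = 2.2950e+04 ⇒ Q<K, forward
Step 1:
                   X          C
  Initial      1.046      3.555
  Change      -1.033      3.099
  Equil      0.01284      6.654
  solve Keq expr → x = 1.033; check Q = 2.2950e+04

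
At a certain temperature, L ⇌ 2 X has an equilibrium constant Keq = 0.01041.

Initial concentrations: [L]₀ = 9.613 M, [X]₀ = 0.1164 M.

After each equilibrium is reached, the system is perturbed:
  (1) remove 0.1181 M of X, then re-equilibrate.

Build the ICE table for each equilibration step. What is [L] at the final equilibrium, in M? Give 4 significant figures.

[L]_eq = 9.455 M

Q₀ = 0.001409 vs Keq = 0.01041 ⇒ Q<K, forward
Step 1:
                   L          X
  I            9.613     0.1164
  C         -0.09915     0.1983
  E            9.514     0.3147
  solve Keq expr → x = 0.09915; check Q = 0.01041
Then remove 0.1181 M of X.
Step 2:
                   L          X
  I            9.514     0.1966
  C         -0.05856     0.1171
  E            9.455     0.3137
  solve Keq expr → x = 0.05856; check Q = 0.01041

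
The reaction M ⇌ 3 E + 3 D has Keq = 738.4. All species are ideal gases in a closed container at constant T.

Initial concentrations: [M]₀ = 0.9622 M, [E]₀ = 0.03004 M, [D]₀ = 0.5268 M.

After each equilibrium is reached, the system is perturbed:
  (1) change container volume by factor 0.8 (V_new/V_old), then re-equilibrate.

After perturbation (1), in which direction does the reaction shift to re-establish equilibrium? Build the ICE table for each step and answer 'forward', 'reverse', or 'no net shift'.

Direction: reverse

Q₀ = 4.1188e-06 vs Keq = 738.4 ⇒ Q<K, forward
Step 1:
                   M          E          D
  I           0.9622    0.03004     0.5268
  C          -0.7087      2.126      2.126
  E           0.2535      2.156      2.653
  solve Keq expr → x = 0.7087; check Q = 738.4
Then change container volume by factor 0.8 (V_new/V_old).
Step 2:
                   M          E          D
  I           0.3169      2.695      3.316
  C           0.1221    -0.3664    -0.3664
  E            0.439      2.329       2.95
  solve Keq expr → x = -0.1221; check Q = 738.4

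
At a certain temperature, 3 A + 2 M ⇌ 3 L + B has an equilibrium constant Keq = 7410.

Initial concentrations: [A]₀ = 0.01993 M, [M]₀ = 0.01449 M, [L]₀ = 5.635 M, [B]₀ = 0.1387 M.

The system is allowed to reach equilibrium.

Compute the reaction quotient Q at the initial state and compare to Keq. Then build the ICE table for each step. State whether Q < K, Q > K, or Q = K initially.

Q₀ = 1.4931e+10; Q > K (proceeds reverse)

Q₀ = 1.4931e+10 vs Keq = 7410 ⇒ Q>K, reverse
Step 1:
                   A          M          L          B
  I          0.01993    0.01449      5.635     0.1387
  C           0.2739     0.1826    -0.2739    -0.0913
  E           0.2938     0.1971      5.361     0.0474
  solve Keq expr → x = -0.0913; check Q = 7410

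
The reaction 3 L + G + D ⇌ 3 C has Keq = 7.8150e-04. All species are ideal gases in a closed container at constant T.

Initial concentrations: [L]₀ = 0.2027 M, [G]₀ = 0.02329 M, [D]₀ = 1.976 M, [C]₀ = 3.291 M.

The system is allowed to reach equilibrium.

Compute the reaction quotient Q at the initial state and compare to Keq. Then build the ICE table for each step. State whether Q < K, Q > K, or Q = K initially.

Q₀ = 9.2996e+04; Q > K (proceeds reverse)

Q₀ = 9.2996e+04 vs Keq = 7.8150e-04 ⇒ Q>K, reverse
Step 1:
                   L          G          D          C
  Initial     0.2027    0.02329      1.976      3.291
  Change       2.886     0.9619     0.9619     -2.886
  Equil        3.088     0.9852      2.938     0.4054
  solve Keq expr → x = -0.9619; check Q = 7.8150e-04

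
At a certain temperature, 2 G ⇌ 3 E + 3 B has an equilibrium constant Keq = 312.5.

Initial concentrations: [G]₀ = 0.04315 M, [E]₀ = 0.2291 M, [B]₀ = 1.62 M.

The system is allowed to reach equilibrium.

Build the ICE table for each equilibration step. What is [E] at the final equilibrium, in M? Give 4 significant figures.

Q₀ = 27.46 vs Keq = 312.5 ⇒ Q<K, forward
Step 1:
                    G           E           B
  Initial     0.04315      0.2291        1.62
  Change     -0.02632     0.03948     0.03948
  Equil       0.01683      0.2686       1.659
  solve Keq expr → x = 0.01316; check Q = 312.5

[E]_eq = 0.2686 M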